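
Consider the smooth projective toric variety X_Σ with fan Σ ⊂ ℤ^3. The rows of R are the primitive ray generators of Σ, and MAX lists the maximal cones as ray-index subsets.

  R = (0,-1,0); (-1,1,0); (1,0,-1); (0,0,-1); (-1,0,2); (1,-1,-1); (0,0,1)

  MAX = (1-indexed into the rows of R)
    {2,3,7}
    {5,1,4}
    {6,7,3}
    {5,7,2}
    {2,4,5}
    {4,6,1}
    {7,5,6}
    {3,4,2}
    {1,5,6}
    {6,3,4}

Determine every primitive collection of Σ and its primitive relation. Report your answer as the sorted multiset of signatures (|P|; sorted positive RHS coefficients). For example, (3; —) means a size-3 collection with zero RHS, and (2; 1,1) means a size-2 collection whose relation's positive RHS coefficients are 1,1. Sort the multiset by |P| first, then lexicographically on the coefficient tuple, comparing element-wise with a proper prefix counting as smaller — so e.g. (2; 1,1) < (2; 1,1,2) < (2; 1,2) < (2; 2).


7 minimal non-faces of Δ(Σ) (on 7 rays):

  • {4,7}:  v_{4} + v_{7} = 0 — sig = (2; —)
  • {1,3}:  v_{1} + v_{3} = v_{6} — sig = (2; 1)
  • {2,6}:  v_{2} + v_{6} = v_{4} — sig = (2; 1)
  • {3,5}:  v_{3} + v_{5} = v_{7} — sig = (2; 1)
  • {1,7}:  v_{1} + v_{7} = v_{5} + v_{6} — sig = (2; 1,1)
  • {1,2}:  v_{1} + v_{2} = 2·v_{4} + v_{5} — sig = (2; 1,2)
  • {4,5,6}:  v_{4} + v_{5} + v_{6} = v_{1} — sig = (3; 1)

Signatures (|P|; sorted positive RHS coefficients), sorted:
    |P|=2: 6 collections, coeffs (), (1), (1), (1), (1,1), (1,2)
    |P|=3: 1 collection, coeffs (1)


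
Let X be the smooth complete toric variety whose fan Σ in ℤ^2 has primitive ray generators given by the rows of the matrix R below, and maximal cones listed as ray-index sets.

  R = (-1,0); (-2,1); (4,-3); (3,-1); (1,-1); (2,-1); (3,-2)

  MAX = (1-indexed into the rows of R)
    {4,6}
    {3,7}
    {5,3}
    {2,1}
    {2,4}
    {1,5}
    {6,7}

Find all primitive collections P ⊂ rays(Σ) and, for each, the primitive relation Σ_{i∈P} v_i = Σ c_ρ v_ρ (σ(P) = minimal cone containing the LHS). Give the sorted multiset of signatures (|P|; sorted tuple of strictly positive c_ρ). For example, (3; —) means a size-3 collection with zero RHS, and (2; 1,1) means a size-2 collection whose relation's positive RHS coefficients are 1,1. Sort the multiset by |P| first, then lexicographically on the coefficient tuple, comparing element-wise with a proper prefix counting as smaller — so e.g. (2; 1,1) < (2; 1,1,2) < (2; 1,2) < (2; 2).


Σ has 14 primitive collections:

  P={2,6}:  v_{2} + v_{6} = 0  so sig = (2; —)
  P={1,4}:  v_{1} + v_{4} = v_{6}  so sig = (2; 1)
  P={1,6}:  v_{1} + v_{6} = v_{5}  so sig = (2; 1)
  P={2,5}:  v_{2} + v_{5} = v_{1}  so sig = (2; 1)
  P={2,7}:  v_{2} + v_{7} = v_{5}  so sig = (2; 1)
  P={5,6}:  v_{5} + v_{6} = v_{7}  so sig = (2; 1)
  P={5,7}:  v_{5} + v_{7} = v_{3}  so sig = (2; 1)
  P={3,4}:  v_{3} + v_{4} = 2·v_{6} + v_{7}  so sig = (2; 1,2)
  P={1,7}:  v_{1} + v_{7} = 2·v_{5}  so sig = (2; 2)
  P={2,3}:  v_{2} + v_{3} = 2·v_{5}  so sig = (2; 2)
  P={3,6}:  v_{3} + v_{6} = 2·v_{7}  so sig = (2; 2)
  P={4,5}:  v_{4} + v_{5} = 2·v_{6}  so sig = (2; 2)
  P={1,3}:  v_{1} + v_{3} = 3·v_{5}  so sig = (2; 3)
  P={4,7}:  v_{4} + v_{7} = 3·v_{6}  so sig = (2; 3)

Hence PRS(X_Σ) =
    (2; —)
    (2; 1)
    (2; 1)
    (2; 1)
    (2; 1)
    (2; 1)
    (2; 1)
    (2; 1,2)
    (2; 2)
    (2; 2)
    (2; 2)
    (2; 2)
    (2; 3)
    (2; 3)


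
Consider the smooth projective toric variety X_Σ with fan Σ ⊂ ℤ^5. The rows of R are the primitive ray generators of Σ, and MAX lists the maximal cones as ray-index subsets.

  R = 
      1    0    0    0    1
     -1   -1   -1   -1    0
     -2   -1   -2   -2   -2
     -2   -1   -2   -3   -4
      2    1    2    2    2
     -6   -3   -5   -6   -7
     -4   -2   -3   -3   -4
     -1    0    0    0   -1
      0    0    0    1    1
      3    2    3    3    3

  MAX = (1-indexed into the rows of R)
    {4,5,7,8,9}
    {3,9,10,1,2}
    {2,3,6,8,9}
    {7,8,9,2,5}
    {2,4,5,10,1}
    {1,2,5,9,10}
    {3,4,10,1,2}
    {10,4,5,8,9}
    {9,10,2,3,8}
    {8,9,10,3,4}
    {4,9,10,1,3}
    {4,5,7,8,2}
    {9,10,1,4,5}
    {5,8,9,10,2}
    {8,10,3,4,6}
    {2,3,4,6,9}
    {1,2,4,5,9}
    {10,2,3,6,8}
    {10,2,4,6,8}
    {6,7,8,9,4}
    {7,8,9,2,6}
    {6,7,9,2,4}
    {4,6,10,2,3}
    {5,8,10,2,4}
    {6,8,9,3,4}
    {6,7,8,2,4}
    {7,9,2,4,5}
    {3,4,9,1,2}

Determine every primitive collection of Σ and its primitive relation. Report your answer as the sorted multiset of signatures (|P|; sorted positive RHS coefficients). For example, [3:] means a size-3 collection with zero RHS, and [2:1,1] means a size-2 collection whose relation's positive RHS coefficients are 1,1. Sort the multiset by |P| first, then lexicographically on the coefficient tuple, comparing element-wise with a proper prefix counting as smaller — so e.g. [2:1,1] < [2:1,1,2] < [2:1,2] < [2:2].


11 minimal non-faces of Δ(Σ) (on 10 rays):

  • {1,8}:  v_{1} + v_{8} = 0  ⟹  sig = [2:]
  • {3,5}:  v_{3} + v_{5} = 0  ⟹  sig = [2:]
  • {7,10}:  v_{7} + v_{10} = v_{8}  ⟹  sig = [2:1]
  • {3,7}:  v_{3} + v_{7} = v_{6} + v_{9}  ⟹  sig = [2:1,1]
  • {1,6}:  v_{1} + v_{6} = v_{2} + v_{3} + v_{4}  ⟹  sig = [2:1,1,1]
  • {1,7}:  v_{1} + v_{7} = v_{2} + v_{4} + v_{9}  ⟹  sig = [2:1,1,1]
  • {5,6}:  v_{5} + v_{6} = v_{2} + v_{4} + v_{8}  ⟹  sig = [2:1,1,1]
  • {6,9,10}:  v_{6} + v_{9} + v_{10} = v_{3} + v_{8}  ⟹  sig = [3:1,1]
  • {2,4,9,10}:  v_{2} + v_{4} + v_{9} + v_{10} = 0  ⟹  sig = [4:]
  • {2,3,4,8}:  v_{2} + v_{3} + v_{4} + v_{8} = v_{6}  ⟹  sig = [4:1]
  • {2,4,8,9}:  v_{2} + v_{4} + v_{8} + v_{9} = v_{7}  ⟹  sig = [4:1]

so the primitive-relation signature multiset is
    |P|=2: 7 collections, coeffs (), (), (1), (1,1), (1,1,1), (1,1,1), (1,1,1)
    |P|=3: 1 collection, coeffs (1,1)
    |P|=4: 3 collections, coeffs (), (1), (1)


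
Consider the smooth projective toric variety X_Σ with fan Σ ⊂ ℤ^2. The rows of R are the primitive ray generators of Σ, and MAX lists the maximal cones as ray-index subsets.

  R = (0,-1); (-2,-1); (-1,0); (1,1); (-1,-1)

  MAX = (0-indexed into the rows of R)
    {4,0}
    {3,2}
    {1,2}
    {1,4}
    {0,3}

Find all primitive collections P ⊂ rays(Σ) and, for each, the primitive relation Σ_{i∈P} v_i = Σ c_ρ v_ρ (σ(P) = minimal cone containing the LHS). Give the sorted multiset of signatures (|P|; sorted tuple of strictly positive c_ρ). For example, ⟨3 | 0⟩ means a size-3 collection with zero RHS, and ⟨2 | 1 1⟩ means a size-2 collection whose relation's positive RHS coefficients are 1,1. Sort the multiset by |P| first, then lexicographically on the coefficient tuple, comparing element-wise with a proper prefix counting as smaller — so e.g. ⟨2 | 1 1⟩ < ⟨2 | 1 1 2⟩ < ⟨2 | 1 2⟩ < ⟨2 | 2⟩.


Minimal non-faces — 5 found among 5 rays, 5 max cones:

  {3,4}:  v_{3} + v_{4} = 0  ⟹  sig = ⟨2 | 0⟩
  {0,2}:  v_{0} + v_{2} = v_{4}  ⟹  sig = ⟨2 | 1⟩
  {1,3}:  v_{1} + v_{3} = v_{2}  ⟹  sig = ⟨2 | 1⟩
  {2,4}:  v_{2} + v_{4} = v_{1}  ⟹  sig = ⟨2 | 1⟩
  {0,1}:  v_{0} + v_{1} = 2·v_{4}  ⟹  sig = ⟨2 | 2⟩

Signatures (|P|; sorted positive RHS coefficients), sorted:
{ ⟨2 | 0⟩,  ⟨2 | 1⟩ ×3,  ⟨2 | 2⟩ }


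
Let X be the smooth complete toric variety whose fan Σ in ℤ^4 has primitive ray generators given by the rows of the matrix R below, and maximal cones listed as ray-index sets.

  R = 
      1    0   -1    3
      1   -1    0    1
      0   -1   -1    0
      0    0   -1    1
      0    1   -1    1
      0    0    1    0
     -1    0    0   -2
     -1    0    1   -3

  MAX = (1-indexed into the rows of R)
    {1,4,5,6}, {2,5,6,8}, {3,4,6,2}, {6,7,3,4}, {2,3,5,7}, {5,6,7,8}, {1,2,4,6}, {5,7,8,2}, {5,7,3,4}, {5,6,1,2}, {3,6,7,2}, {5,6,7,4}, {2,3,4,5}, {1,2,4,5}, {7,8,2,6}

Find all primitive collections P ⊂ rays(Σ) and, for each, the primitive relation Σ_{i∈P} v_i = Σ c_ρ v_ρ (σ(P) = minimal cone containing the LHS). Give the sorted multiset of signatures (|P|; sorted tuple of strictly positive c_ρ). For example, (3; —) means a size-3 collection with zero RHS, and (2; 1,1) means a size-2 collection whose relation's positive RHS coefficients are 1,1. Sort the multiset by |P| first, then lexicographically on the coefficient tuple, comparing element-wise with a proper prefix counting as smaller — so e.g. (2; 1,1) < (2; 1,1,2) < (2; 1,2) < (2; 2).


The 9 primitive collections of Σ (r=8, n=4):

  P = {1,8}:  v_{1} + v_{8} = 0  ⟹  sig = (2; —)
  P = {1,7}:  v_{1} + v_{7} = v_{4}  ⟹  sig = (2; 1)
  P = {4,8}:  v_{4} + v_{8} = v_{7}  ⟹  sig = (2; 1)
  P = {1,3}:  v_{1} + v_{3} = v_{2} + 2·v_{4}  ⟹  sig = (2; 1,2)
  P = {3,8}:  v_{3} + v_{8} = v_{2} + 2·v_{7}  ⟹  sig = (2; 1,2)
  P = {2,4,7}:  v_{2} + v_{4} + v_{7} = v_{3}  ⟹  sig = (3; 1)
  P = {3,5,6}:  v_{3} + v_{5} + v_{6} = v_{4}  ⟹  sig = (3; 1)
  P = {2,5,6,7}:  v_{2} + v_{5} + v_{6} + v_{7} = 0  ⟹  sig = (4; —)
  P = {2,4,5,6}:  v_{2} + v_{4} + v_{5} + v_{6} = v_{1}  ⟹  sig = (4; 1)

Hence PRS(X_Σ) =
{ (2; —),  (2; 1) ×2,  (2; 1,2) ×2,  (3; 1) ×2,  (4; —),  (4; 1) }


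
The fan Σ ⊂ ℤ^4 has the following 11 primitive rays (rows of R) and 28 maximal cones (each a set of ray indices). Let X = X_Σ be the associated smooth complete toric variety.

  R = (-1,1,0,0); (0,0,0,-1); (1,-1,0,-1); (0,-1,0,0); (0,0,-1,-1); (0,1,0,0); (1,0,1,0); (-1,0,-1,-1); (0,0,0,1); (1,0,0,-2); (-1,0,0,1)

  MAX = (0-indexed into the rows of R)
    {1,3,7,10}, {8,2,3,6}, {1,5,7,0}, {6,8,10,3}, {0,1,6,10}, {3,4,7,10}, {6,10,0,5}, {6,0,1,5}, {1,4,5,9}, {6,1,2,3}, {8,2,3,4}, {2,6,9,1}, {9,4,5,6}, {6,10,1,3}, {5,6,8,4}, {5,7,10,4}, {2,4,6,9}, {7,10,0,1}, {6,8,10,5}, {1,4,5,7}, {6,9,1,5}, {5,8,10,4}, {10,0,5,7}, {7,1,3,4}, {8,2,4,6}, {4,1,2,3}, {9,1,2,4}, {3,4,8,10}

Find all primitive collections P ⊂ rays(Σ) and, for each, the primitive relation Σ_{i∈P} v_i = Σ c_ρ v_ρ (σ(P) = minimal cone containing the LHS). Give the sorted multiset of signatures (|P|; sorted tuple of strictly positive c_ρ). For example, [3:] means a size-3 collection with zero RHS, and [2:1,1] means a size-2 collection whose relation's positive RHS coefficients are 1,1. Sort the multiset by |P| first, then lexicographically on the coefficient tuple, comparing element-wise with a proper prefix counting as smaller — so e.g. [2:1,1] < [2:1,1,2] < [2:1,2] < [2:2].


21 collections generate NE(X_Σ); each relation:

  P={1,8}:  v_{1} + v_{8} = 0  so sig = [2:]
  P={3,5}:  v_{3} + v_{5} = 0  so sig = [2:]
  P={0,2}:  v_{0} + v_{2} = v_{1}  so sig = [2:1]
  P={2,10}:  v_{2} + v_{10} = v_{3}  so sig = [2:1]
  P={6,7}:  v_{6} + v_{7} = v_{1}  so sig = [2:1]
  P={9,10}:  v_{9} + v_{10} = v_{1}  so sig = [2:1]
  P={0,3}:  v_{0} + v_{3} = v_{1} + v_{10}  so sig = [2:1,1]
  P={0,4}:  v_{0} + v_{4} = v_{5} + v_{7}  so sig = [2:1,1]
  P={0,8}:  v_{0} + v_{8} = v_{5} + v_{10}  so sig = [2:1,1]
  P={2,5}:  v_{2} + v_{5} = v_{4} + v_{6}  so sig = [2:1,1]
  P={3,9}:  v_{3} + v_{9} = v_{1} + v_{2}  so sig = [2:1,1]
  P={7,8}:  v_{7} + v_{8} = v_{4} + v_{10}  so sig = [2:1,1]
  P={8,9}:  v_{8} + v_{9} = v_{4} + v_{6}  so sig = [2:1,1]
  P={2,7}:  v_{2} + v_{7} = v_{1} + v_{3} + v_{4}  so sig = [2:1,1,1]
  P={0,9}:  v_{0} + v_{9} = 2·v_{1} + v_{5}  so sig = [2:1,2]
  P={7,9}:  v_{7} + v_{9} = 2·v_{1} + v_{4}  so sig = [2:1,2]
  P={4,6,10}:  v_{4} + v_{6} + v_{10} = 0  so sig = [3:]
  P={1,4,6}:  v_{1} + v_{4} + v_{6} = v_{9}  so sig = [3:1]
  P={1,4,10}:  v_{1} + v_{4} + v_{10} = v_{7}  so sig = [3:1]
  P={1,5,10}:  v_{1} + v_{5} + v_{10} = v_{0}  so sig = [3:1]
  P={3,4,6}:  v_{3} + v_{4} + v_{6} = v_{2}  so sig = [3:1]

Sorted signature multiset PRS(X):
[[2:], [2:], [2:1], [2:1], [2:1], [2:1], [2:1,1], [2:1,1], [2:1,1], [2:1,1], [2:1,1], [2:1,1], [2:1,1], [2:1,1,1], [2:1,2], [2:1,2], [3:], [3:1], [3:1], [3:1], [3:1]]


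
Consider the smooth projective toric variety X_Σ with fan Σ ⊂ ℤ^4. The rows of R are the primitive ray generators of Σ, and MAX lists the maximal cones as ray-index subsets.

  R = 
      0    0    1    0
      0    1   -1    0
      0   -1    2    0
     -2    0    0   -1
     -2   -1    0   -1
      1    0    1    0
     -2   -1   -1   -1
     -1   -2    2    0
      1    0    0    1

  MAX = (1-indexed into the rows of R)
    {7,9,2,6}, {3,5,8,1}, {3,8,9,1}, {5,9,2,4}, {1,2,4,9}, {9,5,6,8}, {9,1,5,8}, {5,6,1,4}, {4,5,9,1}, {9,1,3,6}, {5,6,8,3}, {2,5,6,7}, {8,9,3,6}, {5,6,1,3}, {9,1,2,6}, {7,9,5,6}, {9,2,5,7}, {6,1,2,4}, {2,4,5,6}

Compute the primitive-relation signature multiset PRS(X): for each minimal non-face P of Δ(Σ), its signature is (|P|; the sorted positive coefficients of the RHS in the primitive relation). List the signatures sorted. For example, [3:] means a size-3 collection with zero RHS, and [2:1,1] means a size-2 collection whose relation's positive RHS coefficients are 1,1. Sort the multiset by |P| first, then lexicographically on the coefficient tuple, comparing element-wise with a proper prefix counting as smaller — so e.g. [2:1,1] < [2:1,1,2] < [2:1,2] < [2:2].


Primitive collections (14):

  P={1,7}:  v_{1} + v_{7} = v_{5}  ⇒ sig = [2:1]
  P={2,3}:  v_{2} + v_{3} = v_{1}  ⇒ sig = [2:1]
  P={2,8}:  v_{2} + v_{8} = v_{1} + v_{5} + v_{9}  ⇒ sig = [2:1,1,1]
  P={3,7}:  v_{3} + v_{7} = 2·v_{5} + v_{6} + v_{9}  ⇒ sig = [2:1,1,2]
  P={3,4}:  v_{3} + v_{4} = 2·v_{1} + v_{5}  ⇒ sig = [2:1,2]
  P={4,7}:  v_{4} + v_{7} = v_{2} + 2·v_{5}  ⇒ sig = [2:1,2]
  P={4,8}:  v_{4} + v_{8} = 2·v_{1} + 2·v_{5} + v_{9}  ⇒ sig = [2:1,2,2]
  P={7,8}:  v_{7} + v_{8} = 3·v_{5} + v_{6} + 2·v_{9}  ⇒ sig = [2:1,2,3]
  P={1,2,5}:  v_{1} + v_{2} + v_{5} = v_{4}  ⇒ sig = [3:1]
  P={3,5,9}:  v_{3} + v_{5} + v_{9} = v_{8}  ⇒ sig = [3:1]
  P={4,6,9}:  v_{4} + v_{6} + v_{9} = v_{1}  ⇒ sig = [3:1]
  P={1,6,8}:  v_{1} + v_{6} + v_{8} = 2·v_{3}  ⇒ sig = [3:2]
  P={2,5,6,9}:  v_{2} + v_{5} + v_{6} + v_{9} = 0  ⇒ sig = [4:]
  P={1,5,6,9}:  v_{1} + v_{5} + v_{6} + v_{9} = v_{3}  ⇒ sig = [4:1]

Signatures (|P|; sorted positive RHS coefficients), sorted:
    [2:1]
    [2:1]
    [2:1,1,1]
    [2:1,1,2]
    [2:1,2]
    [2:1,2]
    [2:1,2,2]
    [2:1,2,3]
    [3:1]
    [3:1]
    [3:1]
    [3:2]
    [4:]
    [4:1]


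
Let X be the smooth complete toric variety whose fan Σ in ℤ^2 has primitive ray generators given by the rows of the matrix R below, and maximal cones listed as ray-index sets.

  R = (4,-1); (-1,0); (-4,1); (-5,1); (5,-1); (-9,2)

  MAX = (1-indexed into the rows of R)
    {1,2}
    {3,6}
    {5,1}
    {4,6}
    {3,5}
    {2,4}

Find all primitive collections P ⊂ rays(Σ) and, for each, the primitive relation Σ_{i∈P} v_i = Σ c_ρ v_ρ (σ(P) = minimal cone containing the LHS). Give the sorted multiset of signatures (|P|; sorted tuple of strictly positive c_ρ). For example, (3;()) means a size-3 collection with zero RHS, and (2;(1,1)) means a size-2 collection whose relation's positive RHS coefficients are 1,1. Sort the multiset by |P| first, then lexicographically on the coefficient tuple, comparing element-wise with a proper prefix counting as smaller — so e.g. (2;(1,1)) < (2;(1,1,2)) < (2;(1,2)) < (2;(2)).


9 collections generate NE(X_Σ); each relation:

  • {1,3}:  v_{1} + v_{3} = 0  so sig = (2;())
  • {4,5}:  v_{4} + v_{5} = 0  so sig = (2;())
  • {1,4}:  v_{1} + v_{4} = v_{2}  so sig = (2;(1))
  • {1,6}:  v_{1} + v_{6} = v_{4}  so sig = (2;(1))
  • {2,3}:  v_{2} + v_{3} = v_{4}  so sig = (2;(1))
  • {2,5}:  v_{2} + v_{5} = v_{1}  so sig = (2;(1))
  • {3,4}:  v_{3} + v_{4} = v_{6}  so sig = (2;(1))
  • {5,6}:  v_{5} + v_{6} = v_{3}  so sig = (2;(1))
  • {2,6}:  v_{2} + v_{6} = 2·v_{4}  so sig = (2;(2))

Sorted signature multiset PRS(X):
    |P|=2: 9 collections, coeffs (), (), (1), (1), (1), (1), (1), (1), (2)


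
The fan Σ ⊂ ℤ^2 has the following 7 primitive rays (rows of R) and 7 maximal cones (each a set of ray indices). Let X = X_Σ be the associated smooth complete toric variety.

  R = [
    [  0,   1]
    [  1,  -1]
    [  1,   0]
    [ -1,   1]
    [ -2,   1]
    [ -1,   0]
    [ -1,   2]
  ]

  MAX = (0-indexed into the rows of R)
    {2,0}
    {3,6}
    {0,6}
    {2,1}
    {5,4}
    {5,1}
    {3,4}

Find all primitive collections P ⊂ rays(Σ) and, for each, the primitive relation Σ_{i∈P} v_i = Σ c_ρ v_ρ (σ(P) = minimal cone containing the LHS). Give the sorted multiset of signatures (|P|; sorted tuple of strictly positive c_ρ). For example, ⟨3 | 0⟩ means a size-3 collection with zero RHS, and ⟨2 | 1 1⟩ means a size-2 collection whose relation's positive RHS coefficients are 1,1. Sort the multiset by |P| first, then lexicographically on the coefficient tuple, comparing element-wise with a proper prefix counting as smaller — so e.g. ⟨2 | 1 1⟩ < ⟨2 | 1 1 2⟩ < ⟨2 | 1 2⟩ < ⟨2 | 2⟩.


|primitive collections| = 14. Relations:

  {1,3}:  v_{1} + v_{3} = 0 — sig = ⟨2 | 0⟩
  {2,5}:  v_{2} + v_{5} = 0 — sig = ⟨2 | 0⟩
  {0,1}:  v_{0} + v_{1} = v_{2} — sig = ⟨2 | 1⟩
  {0,3}:  v_{0} + v_{3} = v_{6} — sig = ⟨2 | 1⟩
  {0,5}:  v_{0} + v_{5} = v_{3} — sig = ⟨2 | 1⟩
  {1,4}:  v_{1} + v_{4} = v_{5} — sig = ⟨2 | 1⟩
  {1,6}:  v_{1} + v_{6} = v_{0} — sig = ⟨2 | 1⟩
  {2,3}:  v_{2} + v_{3} = v_{0} — sig = ⟨2 | 1⟩
  {2,4}:  v_{2} + v_{4} = v_{3} — sig = ⟨2 | 1⟩
  {3,5}:  v_{3} + v_{5} = v_{4} — sig = ⟨2 | 1⟩
  {0,4}:  v_{0} + v_{4} = 2·v_{3} — sig = ⟨2 | 2⟩
  {2,6}:  v_{2} + v_{6} = 2·v_{0} — sig = ⟨2 | 2⟩
  {5,6}:  v_{5} + v_{6} = 2·v_{3} — sig = ⟨2 | 2⟩
  {4,6}:  v_{4} + v_{6} = 3·v_{3} — sig = ⟨2 | 3⟩

Hence PRS(X_Σ) =
    |P|=2: 14 collections, coeffs (), (), (1), (1), (1), (1), (1), (1), (1), (1), (2), (2), (2), (3)


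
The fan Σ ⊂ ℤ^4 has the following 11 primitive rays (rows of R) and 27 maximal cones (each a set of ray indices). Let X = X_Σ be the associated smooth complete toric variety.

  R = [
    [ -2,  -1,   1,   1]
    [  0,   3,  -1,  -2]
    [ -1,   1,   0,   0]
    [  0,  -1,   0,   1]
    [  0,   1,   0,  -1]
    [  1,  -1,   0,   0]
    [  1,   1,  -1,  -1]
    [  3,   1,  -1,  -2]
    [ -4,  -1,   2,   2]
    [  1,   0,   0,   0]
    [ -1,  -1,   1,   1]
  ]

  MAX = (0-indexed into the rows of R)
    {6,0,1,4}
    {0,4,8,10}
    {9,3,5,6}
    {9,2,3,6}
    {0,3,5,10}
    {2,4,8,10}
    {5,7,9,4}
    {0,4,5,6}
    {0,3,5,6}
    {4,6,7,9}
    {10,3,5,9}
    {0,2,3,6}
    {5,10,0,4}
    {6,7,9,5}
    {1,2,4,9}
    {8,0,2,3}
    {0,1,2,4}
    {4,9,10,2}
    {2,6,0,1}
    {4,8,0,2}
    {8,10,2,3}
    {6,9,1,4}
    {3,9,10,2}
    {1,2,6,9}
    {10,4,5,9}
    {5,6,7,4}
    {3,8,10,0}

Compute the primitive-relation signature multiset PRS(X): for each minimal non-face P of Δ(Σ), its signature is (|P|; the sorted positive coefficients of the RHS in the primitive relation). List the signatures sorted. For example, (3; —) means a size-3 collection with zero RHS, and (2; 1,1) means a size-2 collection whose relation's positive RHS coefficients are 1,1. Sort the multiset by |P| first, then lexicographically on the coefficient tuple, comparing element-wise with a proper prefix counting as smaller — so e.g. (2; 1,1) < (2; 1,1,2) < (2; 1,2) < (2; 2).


Minimal non-faces — 20 found among 11 rays, 27 max cones:

  P={2,5}:  v_{2} + v_{5} = 0  so sig = (2; —)
  P={3,4}:  v_{3} + v_{4} = 0  so sig = (2; —)
  P={6,10}:  v_{6} + v_{10} = 0  so sig = (2; —)
  P={0,9}:  v_{0} + v_{9} = v_{10}  so sig = (2; 1)
  P={0,7}:  v_{0} + v_{7} = v_{4} + v_{5}  so sig = (2; 1,1)
  P={1,3}:  v_{1} + v_{3} = v_{2} + v_{6}  so sig = (2; 1,1)
  P={1,5}:  v_{1} + v_{5} = v_{4} + v_{6}  so sig = (2; 1,1)
  P={1,10}:  v_{1} + v_{10} = v_{2} + v_{4}  so sig = (2; 1,1)
  P={5,8}:  v_{5} + v_{8} = v_{0} + v_{10}  so sig = (2; 1,1)
  P={6,8}:  v_{6} + v_{8} = v_{0} + v_{2}  so sig = (2; 1,1)
  P={7,8}:  v_{7} + v_{8} = v_{4} + v_{10}  so sig = (2; 1,1)
  P={2,7}:  v_{2} + v_{7} = v_{4} + v_{6} + v_{9}  so sig = (2; 1,1,1)
  P={3,7}:  v_{3} + v_{7} = v_{5} + v_{6} + v_{9}  so sig = (2; 1,1,1)
  P={7,10}:  v_{7} + v_{10} = v_{4} + v_{5} + v_{9}  so sig = (2; 1,1,1)
  P={1,8}:  v_{1} + v_{8} = v_{0} + 2·v_{2} + v_{4}  so sig = (2; 1,1,2)
  P={8,9}:  v_{8} + v_{9} = v_{2} + 2·v_{10}  so sig = (2; 1,2)
  P={1,7}:  v_{1} + v_{7} = 2·v_{4} + 2·v_{6} + v_{9}  so sig = (2; 1,2,2)
  P={0,2,10}:  v_{0} + v_{2} + v_{10} = v_{8}  so sig = (3; 1)
  P={2,4,6}:  v_{2} + v_{4} + v_{6} = v_{1}  so sig = (3; 1)
  P={4,5,6,9}:  v_{4} + v_{5} + v_{6} + v_{9} = v_{7}  so sig = (4; 1)

so the primitive-relation signature multiset is
{ (2; —) ×3,  (2; 1),  (2; 1,1) ×7,  (2; 1,1,1) ×3,  (2; 1,1,2),  (2; 1,2),  (2; 1,2,2),  (3; 1) ×2,  (4; 1) }


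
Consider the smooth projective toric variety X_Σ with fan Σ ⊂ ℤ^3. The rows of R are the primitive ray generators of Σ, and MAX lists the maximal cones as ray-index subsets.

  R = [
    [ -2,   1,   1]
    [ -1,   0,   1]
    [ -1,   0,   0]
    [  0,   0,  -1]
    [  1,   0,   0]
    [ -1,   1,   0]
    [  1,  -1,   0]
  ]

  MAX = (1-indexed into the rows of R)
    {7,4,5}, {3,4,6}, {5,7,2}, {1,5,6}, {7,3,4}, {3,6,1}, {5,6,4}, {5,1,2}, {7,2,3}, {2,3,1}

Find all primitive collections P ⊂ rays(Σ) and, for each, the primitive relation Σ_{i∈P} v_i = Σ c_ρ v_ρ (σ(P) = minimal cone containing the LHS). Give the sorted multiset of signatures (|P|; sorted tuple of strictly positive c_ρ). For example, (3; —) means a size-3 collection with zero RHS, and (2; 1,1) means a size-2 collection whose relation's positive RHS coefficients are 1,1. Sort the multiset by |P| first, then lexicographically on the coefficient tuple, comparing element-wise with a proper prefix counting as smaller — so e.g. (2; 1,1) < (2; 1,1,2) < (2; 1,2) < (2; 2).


|primitive collections| = 6. Relations:

  P={3,5}:  v_{3} + v_{5} = 0 ; sig = (2; —)
  P={6,7}:  v_{6} + v_{7} = 0 ; sig = (2; —)
  P={1,7}:  v_{1} + v_{7} = v_{2} ; sig = (2; 1)
  P={2,4}:  v_{2} + v_{4} = v_{3} ; sig = (2; 1)
  P={2,6}:  v_{2} + v_{6} = v_{1} ; sig = (2; 1)
  P={1,4}:  v_{1} + v_{4} = v_{3} + v_{6} ; sig = (2; 1,1)

Sorted signature multiset PRS(X):
[(2; —), (2; —), (2; 1), (2; 1), (2; 1), (2; 1,1)]


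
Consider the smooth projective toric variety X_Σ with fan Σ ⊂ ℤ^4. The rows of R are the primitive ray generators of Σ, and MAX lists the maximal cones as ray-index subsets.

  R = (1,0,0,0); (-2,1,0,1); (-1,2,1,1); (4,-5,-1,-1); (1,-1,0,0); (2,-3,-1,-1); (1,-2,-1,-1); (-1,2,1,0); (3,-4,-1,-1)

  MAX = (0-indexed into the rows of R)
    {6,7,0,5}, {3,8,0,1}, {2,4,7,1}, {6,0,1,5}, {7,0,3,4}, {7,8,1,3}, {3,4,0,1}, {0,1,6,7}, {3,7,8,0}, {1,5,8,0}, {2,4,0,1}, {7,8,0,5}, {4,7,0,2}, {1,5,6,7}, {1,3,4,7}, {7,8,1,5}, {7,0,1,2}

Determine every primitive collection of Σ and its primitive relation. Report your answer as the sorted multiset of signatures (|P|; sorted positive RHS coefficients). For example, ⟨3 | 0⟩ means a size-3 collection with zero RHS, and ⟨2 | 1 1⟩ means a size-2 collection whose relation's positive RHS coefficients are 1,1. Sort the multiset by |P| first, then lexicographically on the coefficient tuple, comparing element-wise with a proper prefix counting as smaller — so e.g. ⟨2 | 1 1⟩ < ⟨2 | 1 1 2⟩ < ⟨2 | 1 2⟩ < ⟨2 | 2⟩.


14 collections generate NE(X_Σ); each relation:

  • {2,6}:  v_{2} + v_{6} = 0 — sig = ⟨2 | 0⟩
  • {2,5}:  v_{2} + v_{5} = v_{4} — sig = ⟨2 | 1⟩
  • {4,5}:  v_{4} + v_{5} = v_{8} — sig = ⟨2 | 1⟩
  • {4,6}:  v_{4} + v_{6} = v_{5} — sig = ⟨2 | 1⟩
  • {4,8}:  v_{4} + v_{8} = v_{3} — sig = ⟨2 | 1⟩
  • {3,6}:  v_{3} + v_{6} = v_{5} + v_{8} — sig = ⟨2 | 1 1⟩
  • {2,8}:  v_{2} + v_{8} = 2·v_{4} — sig = ⟨2 | 2⟩
  • {3,5}:  v_{3} + v_{5} = 2·v_{8} — sig = ⟨2 | 2⟩
  • {6,8}:  v_{6} + v_{8} = 2·v_{5} — sig = ⟨2 | 2⟩
  • {2,3}:  v_{2} + v_{3} = 3·v_{4} — sig = ⟨2 | 3⟩
  • {0,1,5,7}:  v_{0} + v_{1} + v_{5} + v_{7} = 0 — sig = ⟨4 | 0⟩
  • {0,1,4,7}:  v_{0} + v_{1} + v_{4} + v_{7} = v_{2} — sig = ⟨4 | 1⟩
  • {0,1,7,8}:  v_{0} + v_{1} + v_{7} + v_{8} = v_{4} — sig = ⟨4 | 1⟩
  • {0,1,3,7}:  v_{0} + v_{1} + v_{3} + v_{7} = 2·v_{4} — sig = ⟨4 | 2⟩

Hence PRS(X_Σ) =
    ⟨2 | 0⟩
    ⟨2 | 1⟩
    ⟨2 | 1⟩
    ⟨2 | 1⟩
    ⟨2 | 1⟩
    ⟨2 | 1 1⟩
    ⟨2 | 2⟩
    ⟨2 | 2⟩
    ⟨2 | 2⟩
    ⟨2 | 3⟩
    ⟨4 | 0⟩
    ⟨4 | 1⟩
    ⟨4 | 1⟩
    ⟨4 | 2⟩


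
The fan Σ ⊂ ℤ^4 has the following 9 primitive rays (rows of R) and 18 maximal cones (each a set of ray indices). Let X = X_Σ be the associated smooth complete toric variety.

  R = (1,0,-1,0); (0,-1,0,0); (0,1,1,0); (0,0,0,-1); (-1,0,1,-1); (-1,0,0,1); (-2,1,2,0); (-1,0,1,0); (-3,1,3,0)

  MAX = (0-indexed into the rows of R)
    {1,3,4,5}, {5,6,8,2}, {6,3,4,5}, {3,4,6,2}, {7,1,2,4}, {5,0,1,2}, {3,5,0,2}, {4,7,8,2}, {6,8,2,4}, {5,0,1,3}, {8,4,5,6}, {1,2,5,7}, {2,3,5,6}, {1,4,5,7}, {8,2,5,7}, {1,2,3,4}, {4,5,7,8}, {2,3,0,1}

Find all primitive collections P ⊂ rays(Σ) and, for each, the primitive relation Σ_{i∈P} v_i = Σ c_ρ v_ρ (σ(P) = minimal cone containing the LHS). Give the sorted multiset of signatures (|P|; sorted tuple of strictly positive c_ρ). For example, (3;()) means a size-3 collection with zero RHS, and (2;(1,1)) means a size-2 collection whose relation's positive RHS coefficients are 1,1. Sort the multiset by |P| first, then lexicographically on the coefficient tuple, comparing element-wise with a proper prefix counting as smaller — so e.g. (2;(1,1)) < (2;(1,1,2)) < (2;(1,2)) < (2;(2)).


11 collections generate NE(X_Σ); each relation:

  {0,7}:  v_{0} + v_{7} = 0  so sig = (2;())
  {0,4}:  v_{0} + v_{4} = v_{3}  so sig = (2;(1))
  {0,8}:  v_{0} + v_{8} = v_{6}  so sig = (2;(1))
  {3,7}:  v_{3} + v_{7} = v_{4}  so sig = (2;(1))
  {6,7}:  v_{6} + v_{7} = v_{8}  so sig = (2;(1))
  {3,8}:  v_{3} + v_{8} = v_{4} + v_{6}  so sig = (2;(1,1))
  {0,6}:  v_{0} + v_{6} = v_{2} + v_{3} + v_{5}  so sig = (2;(1,1,1))
  {1,6}:  v_{1} + v_{6} = 2·v_{7}  so sig = (2;(2))
  {1,8}:  v_{1} + v_{8} = 3·v_{7}  so sig = (2;(3))
  {2,4,5}:  v_{2} + v_{4} + v_{5} = v_{6}  so sig = (3;(1))
  {1,2,3,5}:  v_{1} + v_{2} + v_{3} + v_{5} = v_{7}  so sig = (4;(1))

Signatures (|P|; sorted positive RHS coefficients), sorted:
    |P|=2: 9 collections, coeffs (), (1), (1), (1), (1), (1,1), (1,1,1), (2), (3)
    |P|=3: 1 collection, coeffs (1)
    |P|=4: 1 collection, coeffs (1)


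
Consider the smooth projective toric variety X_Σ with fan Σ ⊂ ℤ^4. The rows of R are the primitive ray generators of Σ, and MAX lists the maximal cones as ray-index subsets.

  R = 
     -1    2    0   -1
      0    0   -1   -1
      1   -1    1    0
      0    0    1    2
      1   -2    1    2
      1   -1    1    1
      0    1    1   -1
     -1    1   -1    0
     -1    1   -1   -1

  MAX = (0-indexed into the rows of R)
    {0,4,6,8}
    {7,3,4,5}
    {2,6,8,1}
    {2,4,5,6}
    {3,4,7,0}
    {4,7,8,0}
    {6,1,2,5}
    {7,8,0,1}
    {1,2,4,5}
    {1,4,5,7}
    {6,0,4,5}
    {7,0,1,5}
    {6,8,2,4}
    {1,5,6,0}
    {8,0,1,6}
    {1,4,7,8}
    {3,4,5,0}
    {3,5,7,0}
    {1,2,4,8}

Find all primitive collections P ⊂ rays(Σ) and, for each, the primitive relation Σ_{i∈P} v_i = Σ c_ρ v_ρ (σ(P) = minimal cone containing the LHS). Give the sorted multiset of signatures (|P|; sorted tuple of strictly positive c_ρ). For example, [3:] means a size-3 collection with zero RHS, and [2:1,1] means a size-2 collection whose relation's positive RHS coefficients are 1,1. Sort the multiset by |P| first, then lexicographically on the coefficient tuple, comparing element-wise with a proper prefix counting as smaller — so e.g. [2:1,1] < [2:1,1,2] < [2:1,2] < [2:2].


Minimal non-faces — 11 found among 9 rays, 19 max cones:

  P={2,7}:  v_{2} + v_{7} = 0  →  sig = [2:]
  P={5,8}:  v_{5} + v_{8} = 0  →  sig = [2:]
  P={0,2}:  v_{0} + v_{2} = v_{6}  →  sig = [2:1]
  P={6,7}:  v_{6} + v_{7} = v_{0}  →  sig = [2:1]
  P={1,3}:  v_{1} + v_{3} = v_{5} + v_{7}  →  sig = [2:1,1]
  P={2,3}:  v_{2} + v_{3} = v_{0} + v_{4} + v_{5}  →  sig = [2:1,1,1]
  P={3,8}:  v_{3} + v_{8} = v_{0} + v_{4} + v_{7}  →  sig = [2:1,1,1]
  P={3,6}:  v_{3} + v_{6} = 2·v_{0} + v_{4} + v_{5}  →  sig = [2:1,1,2]
  P={0,1,4}:  v_{0} + v_{1} + v_{4} = 0  →  sig = [3:]
  P={1,4,6}:  v_{1} + v_{4} + v_{6} = v_{2}  →  sig = [3:1]
  P={0,4,5,7}:  v_{0} + v_{4} + v_{5} + v_{7} = v_{3}  →  sig = [4:1]

Signatures (|P|; sorted positive RHS coefficients), sorted:
    |P|=2: 8 collections, coeffs (), (), (1), (1), (1,1), (1,1,1), (1,1,1), (1,1,2)
    |P|=3: 2 collections, coeffs (), (1)
    |P|=4: 1 collection, coeffs (1)


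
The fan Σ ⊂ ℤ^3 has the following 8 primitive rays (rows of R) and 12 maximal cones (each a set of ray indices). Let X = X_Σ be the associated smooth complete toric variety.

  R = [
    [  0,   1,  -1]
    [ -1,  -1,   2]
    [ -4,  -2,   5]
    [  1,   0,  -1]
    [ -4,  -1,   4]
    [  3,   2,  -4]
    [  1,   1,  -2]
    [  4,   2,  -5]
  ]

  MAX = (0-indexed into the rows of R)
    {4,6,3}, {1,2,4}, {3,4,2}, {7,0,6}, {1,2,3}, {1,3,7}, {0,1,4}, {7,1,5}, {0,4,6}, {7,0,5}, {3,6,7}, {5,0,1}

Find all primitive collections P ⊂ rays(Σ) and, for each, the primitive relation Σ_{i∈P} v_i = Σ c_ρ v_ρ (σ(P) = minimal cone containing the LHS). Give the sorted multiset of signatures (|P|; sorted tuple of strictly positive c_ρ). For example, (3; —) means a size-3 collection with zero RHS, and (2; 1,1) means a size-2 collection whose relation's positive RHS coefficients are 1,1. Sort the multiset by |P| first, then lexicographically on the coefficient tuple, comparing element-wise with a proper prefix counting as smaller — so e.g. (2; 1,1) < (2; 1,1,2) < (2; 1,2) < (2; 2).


Minimal non-faces — 12 found among 8 rays, 12 max cones:

  P={1,6}:  v_{1} + v_{6} = 0  ⇒ sig = (2; —)
  P={2,7}:  v_{2} + v_{7} = 0  ⇒ sig = (2; —)
  P={0,2}:  v_{0} + v_{2} = v_{4}  ⇒ sig = (2; 1)
  P={0,3}:  v_{0} + v_{3} = v_{6}  ⇒ sig = (2; 1)
  P={3,5}:  v_{3} + v_{5} = v_{7}  ⇒ sig = (2; 1)
  P={4,7}:  v_{4} + v_{7} = v_{0}  ⇒ sig = (2; 1)
  P={2,5}:  v_{2} + v_{5} = v_{0} + v_{1}  ⇒ sig = (2; 1,1)
  P={2,6}:  v_{2} + v_{6} = v_{3} + v_{4}  ⇒ sig = (2; 1,1)
  P={5,6}:  v_{5} + v_{6} = v_{0} + v_{7}  ⇒ sig = (2; 1,1)
  P={4,5}:  v_{4} + v_{5} = 2·v_{0} + v_{1}  ⇒ sig = (2; 1,2)
  P={0,1,7}:  v_{0} + v_{1} + v_{7} = v_{5}  ⇒ sig = (3; 1)
  P={1,3,4}:  v_{1} + v_{3} + v_{4} = v_{2}  ⇒ sig = (3; 1)

so the primitive-relation signature multiset is
    (2; —)
    (2; —)
    (2; 1)
    (2; 1)
    (2; 1)
    (2; 1)
    (2; 1,1)
    (2; 1,1)
    (2; 1,1)
    (2; 1,2)
    (3; 1)
    (3; 1)


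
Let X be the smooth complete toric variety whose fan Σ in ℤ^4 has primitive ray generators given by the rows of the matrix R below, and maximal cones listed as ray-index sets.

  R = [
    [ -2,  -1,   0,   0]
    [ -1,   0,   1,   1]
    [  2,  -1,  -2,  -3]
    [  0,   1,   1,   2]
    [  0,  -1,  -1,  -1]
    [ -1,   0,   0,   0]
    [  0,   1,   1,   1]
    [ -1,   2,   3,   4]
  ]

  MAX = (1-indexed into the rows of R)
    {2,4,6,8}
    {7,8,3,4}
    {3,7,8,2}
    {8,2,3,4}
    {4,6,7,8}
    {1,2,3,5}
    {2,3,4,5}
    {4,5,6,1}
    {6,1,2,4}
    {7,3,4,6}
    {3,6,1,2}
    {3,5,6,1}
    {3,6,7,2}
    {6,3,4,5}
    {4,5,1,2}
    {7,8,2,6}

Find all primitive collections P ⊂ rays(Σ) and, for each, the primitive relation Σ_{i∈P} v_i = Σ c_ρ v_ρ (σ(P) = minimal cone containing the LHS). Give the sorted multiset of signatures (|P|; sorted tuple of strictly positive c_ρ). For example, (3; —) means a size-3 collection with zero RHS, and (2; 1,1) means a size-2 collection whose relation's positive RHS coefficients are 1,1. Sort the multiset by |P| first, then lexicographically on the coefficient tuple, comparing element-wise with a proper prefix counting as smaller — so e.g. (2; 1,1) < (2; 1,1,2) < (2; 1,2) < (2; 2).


Minimal non-faces — 9 found among 8 rays, 16 max cones:

  • {5,7}:  v_{5} + v_{7} = 0 ; sig = (2; —)
  • {1,7}:  v_{1} + v_{7} = v_{2} + v_{6} ; sig = (2; 1,1)
  • {5,8}:  v_{5} + v_{8} = v_{2} + v_{4} ; sig = (2; 1,1)
  • {1,8}:  v_{1} + v_{8} = 2·v_{2} + v_{4} + v_{6} ; sig = (2; 1,1,2)
  • {1,3,4}:  v_{1} + v_{3} + v_{4} = v_{5} ; sig = (3; 1)
  • {2,4,7}:  v_{2} + v_{4} + v_{7} = v_{8} ; sig = (3; 1)
  • {2,5,6}:  v_{2} + v_{5} + v_{6} = v_{1} ; sig = (3; 1)
  • {3,6,8}:  v_{3} + v_{6} + v_{8} = v_{7} ; sig = (3; 1)
  • {2,3,4,6}:  v_{2} + v_{3} + v_{4} + v_{6} = 0 ; sig = (4; —)

Sorted signature multiset PRS(X):
{ (2; —),  (2; 1,1) ×2,  (2; 1,1,2),  (3; 1) ×4,  (4; —) }


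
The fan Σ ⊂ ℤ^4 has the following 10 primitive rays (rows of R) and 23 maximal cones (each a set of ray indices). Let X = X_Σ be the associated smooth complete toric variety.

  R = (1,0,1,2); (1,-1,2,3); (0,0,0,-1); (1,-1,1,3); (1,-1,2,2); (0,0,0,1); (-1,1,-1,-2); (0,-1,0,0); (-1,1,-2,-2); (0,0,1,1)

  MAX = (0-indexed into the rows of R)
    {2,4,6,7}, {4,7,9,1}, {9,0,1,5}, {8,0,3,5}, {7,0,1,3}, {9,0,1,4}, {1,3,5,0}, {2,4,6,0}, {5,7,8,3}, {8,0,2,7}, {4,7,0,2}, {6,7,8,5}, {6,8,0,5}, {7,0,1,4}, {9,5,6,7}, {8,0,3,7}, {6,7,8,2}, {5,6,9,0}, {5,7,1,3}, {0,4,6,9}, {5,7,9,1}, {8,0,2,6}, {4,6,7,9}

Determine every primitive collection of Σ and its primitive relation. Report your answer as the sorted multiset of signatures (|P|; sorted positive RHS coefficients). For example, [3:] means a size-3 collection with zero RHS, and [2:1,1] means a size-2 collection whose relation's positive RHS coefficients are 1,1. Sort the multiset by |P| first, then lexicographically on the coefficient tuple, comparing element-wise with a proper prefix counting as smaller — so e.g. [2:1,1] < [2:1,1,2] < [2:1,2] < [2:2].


15 minimal non-faces of Δ(Σ) (on 10 rays):

  {2,5}:  v_{2} + v_{5} = 0 — sig = [2:]
  {4,8}:  v_{4} + v_{8} = 0 — sig = [2:]
  {1,2}:  v_{1} + v_{2} = v_{4} — sig = [2:1]
  {1,6}:  v_{1} + v_{6} = v_{9} — sig = [2:1]
  {1,8}:  v_{1} + v_{8} = v_{5} — sig = [2:1]
  {3,6}:  v_{3} + v_{6} = v_{5} — sig = [2:1]
  {4,5}:  v_{4} + v_{5} = v_{1} — sig = [2:1]
  {2,3}:  v_{2} + v_{3} = v_{0} + v_{7} — sig = [2:1,1]
  {2,9}:  v_{2} + v_{9} = v_{4} + v_{6} — sig = [2:1,1]
  {3,9}:  v_{3} + v_{9} = v_{1} + v_{5} — sig = [2:1,1]
  {8,9}:  v_{8} + v_{9} = v_{5} + v_{6} — sig = [2:1,1]
  {3,4}:  v_{3} + v_{4} = v_{0} + v_{1} + v_{7} — sig = [2:1,1,1]
  {0,6,7}:  v_{0} + v_{6} + v_{7} = 0 — sig = [3:]
  {0,5,7}:  v_{0} + v_{5} + v_{7} = v_{3} — sig = [3:1]
  {0,7,9}:  v_{0} + v_{7} + v_{9} = v_{1} — sig = [3:1]

Sorted signature multiset PRS(X):
{ [2:] ×2,  [2:1] ×5,  [2:1,1] ×4,  [2:1,1,1],  [3:],  [3:1] ×2 }


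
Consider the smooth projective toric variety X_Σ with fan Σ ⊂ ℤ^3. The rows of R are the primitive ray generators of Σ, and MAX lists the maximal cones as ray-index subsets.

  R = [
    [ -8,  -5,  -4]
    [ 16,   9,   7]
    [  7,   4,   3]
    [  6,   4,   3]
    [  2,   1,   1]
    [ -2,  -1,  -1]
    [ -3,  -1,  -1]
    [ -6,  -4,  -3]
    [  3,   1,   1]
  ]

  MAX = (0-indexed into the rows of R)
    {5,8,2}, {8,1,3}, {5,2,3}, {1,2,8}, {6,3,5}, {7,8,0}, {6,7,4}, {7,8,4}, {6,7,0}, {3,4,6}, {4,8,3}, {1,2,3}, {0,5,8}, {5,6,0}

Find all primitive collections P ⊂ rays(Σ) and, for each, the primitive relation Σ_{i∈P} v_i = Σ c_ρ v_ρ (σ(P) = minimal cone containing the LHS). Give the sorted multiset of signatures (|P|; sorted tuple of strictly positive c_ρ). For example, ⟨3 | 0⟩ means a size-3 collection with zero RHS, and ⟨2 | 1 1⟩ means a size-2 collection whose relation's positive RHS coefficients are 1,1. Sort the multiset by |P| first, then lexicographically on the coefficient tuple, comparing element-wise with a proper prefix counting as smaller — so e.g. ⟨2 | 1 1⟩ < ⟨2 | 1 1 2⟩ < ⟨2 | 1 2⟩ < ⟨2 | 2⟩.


17 minimal non-faces of Δ(Σ) (on 9 rays):

  P={3,7}:  v_{3} + v_{7} = 0  →  sig = ⟨2 | 0⟩
  P={4,5}:  v_{4} + v_{5} = 0  →  sig = ⟨2 | 0⟩
  P={6,8}:  v_{6} + v_{8} = 0  →  sig = ⟨2 | 0⟩
  P={0,3}:  v_{0} + v_{3} = v_{5}  →  sig = ⟨2 | 1⟩
  P={0,4}:  v_{0} + v_{4} = v_{7}  →  sig = ⟨2 | 1⟩
  P={5,7}:  v_{5} + v_{7} = v_{0}  →  sig = ⟨2 | 1⟩
  P={1,6}:  v_{1} + v_{6} = v_{2} + v_{3}  →  sig = ⟨2 | 1 1⟩
  P={1,7}:  v_{1} + v_{7} = v_{2} + v_{8}  →  sig = ⟨2 | 1 1⟩
  P={2,4}:  v_{2} + v_{4} = v_{3} + v_{8}  →  sig = ⟨2 | 1 1⟩
  P={2,6}:  v_{2} + v_{6} = v_{3} + v_{5}  →  sig = ⟨2 | 1 1⟩
  P={2,7}:  v_{2} + v_{7} = v_{5} + v_{8}  →  sig = ⟨2 | 1 1⟩
  P={0,1}:  v_{0} + v_{1} = v_{2} + v_{5} + v_{8}  →  sig = ⟨2 | 1 1 1⟩
  P={0,2}:  v_{0} + v_{2} = 2·v_{5} + v_{8}  →  sig = ⟨2 | 1 2⟩
  P={1,5}:  v_{1} + v_{5} = 2·v_{2}  →  sig = ⟨2 | 2⟩
  P={1,4}:  v_{1} + v_{4} = 2·v_{3} + 2·v_{8}  →  sig = ⟨2 | 2 2⟩
  P={2,3,8}:  v_{2} + v_{3} + v_{8} = v_{1}  →  sig = ⟨3 | 1⟩
  P={3,5,8}:  v_{3} + v_{5} + v_{8} = v_{2}  →  sig = ⟨3 | 1⟩

Sorted signature multiset PRS(X):
[⟨2 | 0⟩, ⟨2 | 0⟩, ⟨2 | 0⟩, ⟨2 | 1⟩, ⟨2 | 1⟩, ⟨2 | 1⟩, ⟨2 | 1 1⟩, ⟨2 | 1 1⟩, ⟨2 | 1 1⟩, ⟨2 | 1 1⟩, ⟨2 | 1 1⟩, ⟨2 | 1 1 1⟩, ⟨2 | 1 2⟩, ⟨2 | 2⟩, ⟨2 | 2 2⟩, ⟨3 | 1⟩, ⟨3 | 1⟩]


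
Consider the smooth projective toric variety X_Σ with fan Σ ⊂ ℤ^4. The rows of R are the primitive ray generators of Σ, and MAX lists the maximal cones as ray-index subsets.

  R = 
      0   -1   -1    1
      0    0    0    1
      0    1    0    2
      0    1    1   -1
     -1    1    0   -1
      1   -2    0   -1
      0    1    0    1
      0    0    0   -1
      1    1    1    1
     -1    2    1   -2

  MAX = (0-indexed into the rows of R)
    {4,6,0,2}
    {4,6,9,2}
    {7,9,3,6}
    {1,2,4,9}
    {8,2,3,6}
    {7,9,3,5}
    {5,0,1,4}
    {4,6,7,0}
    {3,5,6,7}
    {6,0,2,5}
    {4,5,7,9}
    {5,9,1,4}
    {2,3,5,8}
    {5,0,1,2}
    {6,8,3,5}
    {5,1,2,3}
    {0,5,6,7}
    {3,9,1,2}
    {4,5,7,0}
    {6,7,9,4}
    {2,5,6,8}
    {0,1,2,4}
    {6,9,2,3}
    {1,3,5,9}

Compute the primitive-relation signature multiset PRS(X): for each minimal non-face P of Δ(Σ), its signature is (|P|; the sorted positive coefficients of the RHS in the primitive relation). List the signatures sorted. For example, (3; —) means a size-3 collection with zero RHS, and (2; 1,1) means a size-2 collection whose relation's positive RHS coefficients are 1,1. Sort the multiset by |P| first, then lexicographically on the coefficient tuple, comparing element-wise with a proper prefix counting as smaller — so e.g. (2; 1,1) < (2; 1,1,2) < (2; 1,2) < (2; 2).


|primitive collections| = 16. Relations:

  {0,3}:  v_{0} + v_{3} = 0  ⟹  sig = (2; —)
  {1,7}:  v_{1} + v_{7} = 0  ⟹  sig = (2; —)
  {0,9}:  v_{0} + v_{9} = v_{4}  ⟹  sig = (2; 1)
  {1,6}:  v_{1} + v_{6} = v_{2}  ⟹  sig = (2; 1)
  {2,7}:  v_{2} + v_{7} = v_{6}  ⟹  sig = (2; 1)
  {3,4}:  v_{3} + v_{4} = v_{9}  ⟹  sig = (2; 1)
  {4,8}:  v_{4} + v_{8} = v_{3} + v_{6}  ⟹  sig = (2; 1,1)
  {0,8}:  v_{0} + v_{8} = v_{2} + v_{5} + v_{6}  ⟹  sig = (2; 1,1,1)
  {1,8}:  v_{1} + v_{8} = 2·v_{2} + v_{3} + v_{5}  ⟹  sig = (2; 1,1,2)
  {7,8}:  v_{7} + v_{8} = v_{3} + v_{5} + 2·v_{6}  ⟹  sig = (2; 1,1,2)
  {8,9}:  v_{8} + v_{9} = 2·v_{3} + v_{6}  ⟹  sig = (2; 1,2)
  {2,4,5}:  v_{2} + v_{4} + v_{5} = 0  ⟹  sig = (3; —)
  {2,5,9}:  v_{2} + v_{5} + v_{9} = v_{3}  ⟹  sig = (3; 1)
  {4,5,6}:  v_{4} + v_{5} + v_{6} = v_{7}  ⟹  sig = (3; 1)
  {5,6,9}:  v_{5} + v_{6} + v_{9} = v_{3} + v_{7}  ⟹  sig = (3; 1,1)
  {2,3,5,6}:  v_{2} + v_{3} + v_{5} + v_{6} = v_{8}  ⟹  sig = (4; 1)

so the primitive-relation signature multiset is
    (2; —)
    (2; —)
    (2; 1)
    (2; 1)
    (2; 1)
    (2; 1)
    (2; 1,1)
    (2; 1,1,1)
    (2; 1,1,2)
    (2; 1,1,2)
    (2; 1,2)
    (3; —)
    (3; 1)
    (3; 1)
    (3; 1,1)
    (4; 1)


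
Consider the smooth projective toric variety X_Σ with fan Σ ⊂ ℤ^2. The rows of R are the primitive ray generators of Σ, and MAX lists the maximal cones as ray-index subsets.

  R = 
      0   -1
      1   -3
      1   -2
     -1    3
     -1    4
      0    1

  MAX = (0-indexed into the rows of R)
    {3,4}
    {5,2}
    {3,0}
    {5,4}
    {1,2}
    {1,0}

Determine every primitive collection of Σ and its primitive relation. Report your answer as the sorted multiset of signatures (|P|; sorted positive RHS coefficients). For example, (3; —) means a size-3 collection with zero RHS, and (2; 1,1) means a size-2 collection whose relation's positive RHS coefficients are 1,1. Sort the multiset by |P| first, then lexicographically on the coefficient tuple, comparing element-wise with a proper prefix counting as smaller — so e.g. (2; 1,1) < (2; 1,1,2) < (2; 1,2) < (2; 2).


Primitive collections (9):

  {0,5}:  v_{0} + v_{5} = 0  →  sig = (2; —)
  {1,3}:  v_{1} + v_{3} = 0  →  sig = (2; —)
  {0,2}:  v_{0} + v_{2} = v_{1}  →  sig = (2; 1)
  {0,4}:  v_{0} + v_{4} = v_{3}  →  sig = (2; 1)
  {1,4}:  v_{1} + v_{4} = v_{5}  →  sig = (2; 1)
  {1,5}:  v_{1} + v_{5} = v_{2}  →  sig = (2; 1)
  {2,3}:  v_{2} + v_{3} = v_{5}  →  sig = (2; 1)
  {3,5}:  v_{3} + v_{5} = v_{4}  →  sig = (2; 1)
  {2,4}:  v_{2} + v_{4} = 2·v_{5}  →  sig = (2; 2)

Signatures (|P|; sorted positive RHS coefficients), sorted:
    |P|=2: 9 collections, coeffs (), (), (1), (1), (1), (1), (1), (1), (2)
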